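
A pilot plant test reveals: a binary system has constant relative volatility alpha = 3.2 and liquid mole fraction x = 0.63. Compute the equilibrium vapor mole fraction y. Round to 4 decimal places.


y = alpha*x / (1 + (alpha-1)*x)
y = 3.2*0.63 / (1 + (3.2-1)*0.63)
y = 2.016 / (1 + 1.386)
y = 2.016 / 2.386
y = 0.8449


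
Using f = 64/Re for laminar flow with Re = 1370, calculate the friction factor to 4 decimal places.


f = 64 / Re
f = 64 / 1370
f = 0.0467


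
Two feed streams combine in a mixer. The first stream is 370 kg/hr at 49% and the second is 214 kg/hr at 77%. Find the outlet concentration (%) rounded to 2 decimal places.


Mass balance on solute: F1*x1 + F2*x2 = F3*x3
F3 = F1 + F2 = 370 + 214 = 584 kg/hr
x3 = (F1*x1 + F2*x2)/F3
x3 = (370*0.49 + 214*0.77) / 584
x3 = 59.26%


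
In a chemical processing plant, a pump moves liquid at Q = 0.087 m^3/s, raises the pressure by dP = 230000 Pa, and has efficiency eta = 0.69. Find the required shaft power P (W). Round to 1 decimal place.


P = Q * dP / eta
P = 0.087 * 230000 / 0.69
P = 20010.0 / 0.69
P = 29000.0 W


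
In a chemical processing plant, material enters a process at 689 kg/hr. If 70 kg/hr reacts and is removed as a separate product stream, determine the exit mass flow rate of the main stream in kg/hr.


Steady-state mass balance on the main outlet: F_out = F_in - F_removed
F_out = 689 - 70
F_out = 619 kg/hr


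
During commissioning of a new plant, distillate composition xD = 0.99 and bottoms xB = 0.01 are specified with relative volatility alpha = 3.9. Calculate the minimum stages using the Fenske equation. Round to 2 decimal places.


N_min = ln((xD*(1-xB))/(xB*(1-xD))) / ln(alpha)
Numerator inside ln: 0.9801 / 0.0001 = 9801.0
ln(9801.0) = 9.19024
ln(alpha) = ln(3.9) = 1.360977
N_min = 9.19024 / 1.360977 = 6.75


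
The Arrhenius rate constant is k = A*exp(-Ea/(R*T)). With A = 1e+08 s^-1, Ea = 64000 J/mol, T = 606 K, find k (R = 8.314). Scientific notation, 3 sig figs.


k = A * exp(-Ea/(R*T))
k = 1e+08 * exp(-64000 / (8.314 * 606))
k = 1e+08 * exp(-12.702738)
k = 3.04e+02


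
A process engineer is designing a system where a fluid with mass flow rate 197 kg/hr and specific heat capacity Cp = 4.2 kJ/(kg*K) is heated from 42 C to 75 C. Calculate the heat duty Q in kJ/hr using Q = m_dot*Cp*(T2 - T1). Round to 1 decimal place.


Q = m_dot * Cp * (T2 - T1)
Q = 197 * 4.2 * (75 - 42)
Q = 197 * 4.2 * 33
Q = 27304.2 kJ/hr


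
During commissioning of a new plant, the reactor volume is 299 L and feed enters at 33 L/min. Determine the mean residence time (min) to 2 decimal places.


tau = V / v0
tau = 299 / 33
tau = 9.06 min


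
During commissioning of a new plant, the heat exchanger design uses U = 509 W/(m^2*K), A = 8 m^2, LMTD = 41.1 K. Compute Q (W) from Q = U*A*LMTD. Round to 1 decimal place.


Q = U * A * LMTD
Q = 509 * 8 * 41.1
Q = 167359.2 W


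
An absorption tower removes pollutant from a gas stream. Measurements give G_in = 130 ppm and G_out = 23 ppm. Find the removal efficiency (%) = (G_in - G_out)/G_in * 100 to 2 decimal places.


Efficiency = (G_in - G_out) / G_in * 100%
Efficiency = (130 - 23) / 130 * 100
Efficiency = 107 / 130 * 100
Efficiency = 82.31%


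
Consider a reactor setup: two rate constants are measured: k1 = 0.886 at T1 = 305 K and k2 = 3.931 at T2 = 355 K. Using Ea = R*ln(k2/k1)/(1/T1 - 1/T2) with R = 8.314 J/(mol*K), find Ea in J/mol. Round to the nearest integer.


Ea = R * ln(k2/k1) / (1/T1 - 1/T2)
ln(k2/k1) = ln(3.931/0.886) = 1.4899322
1/T1 - 1/T2 = 1/305 - 1/355 = 0.000461787116
Ea = 8.314 * 1.4899322 / 0.000461787116
Ea = 26825 J/mol


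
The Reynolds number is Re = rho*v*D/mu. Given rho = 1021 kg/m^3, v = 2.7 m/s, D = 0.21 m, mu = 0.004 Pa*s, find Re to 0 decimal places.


Re = rho * v * D / mu
Re = 1021 * 2.7 * 0.21 / 0.004
Re = 578.907 / 0.004
Re = 144727


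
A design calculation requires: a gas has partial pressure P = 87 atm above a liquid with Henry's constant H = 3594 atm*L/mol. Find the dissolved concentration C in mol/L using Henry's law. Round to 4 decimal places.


C = P / H
C = 87 / 3594
C = 0.0242 mol/L


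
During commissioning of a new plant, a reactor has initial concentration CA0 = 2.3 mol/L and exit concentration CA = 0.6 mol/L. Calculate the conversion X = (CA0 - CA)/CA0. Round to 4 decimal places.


X = (CA0 - CA) / CA0
X = (2.3 - 0.6) / 2.3
X = 1.7 / 2.3
X = 0.7391


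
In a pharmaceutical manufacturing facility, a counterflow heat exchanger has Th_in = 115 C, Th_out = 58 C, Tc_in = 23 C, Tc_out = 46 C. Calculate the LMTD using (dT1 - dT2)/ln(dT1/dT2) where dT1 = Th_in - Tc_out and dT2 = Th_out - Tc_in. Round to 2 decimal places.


dT1 = Th_in - Tc_out = 115 - 46 = 69
dT2 = Th_out - Tc_in = 58 - 23 = 35
LMTD = (dT1 - dT2) / ln(dT1/dT2)
LMTD = (69 - 35) / ln(69/35)
LMTD = 50.09 K


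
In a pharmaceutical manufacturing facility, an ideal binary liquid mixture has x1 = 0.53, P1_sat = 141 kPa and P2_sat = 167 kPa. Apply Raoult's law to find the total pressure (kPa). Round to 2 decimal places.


P = x1*P1_sat + x2*P2_sat
x2 = 1 - x1 = 1 - 0.53 = 0.47
P = 0.53*141 + 0.47*167
P = 74.73 + 78.49
P = 153.22 kPa


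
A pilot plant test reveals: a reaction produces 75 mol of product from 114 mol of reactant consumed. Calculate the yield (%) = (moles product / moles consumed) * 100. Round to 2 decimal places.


Yield = (moles product / moles consumed) * 100%
Yield = (75 / 114) * 100
Yield = 0.6579 * 100
Yield = 65.79%


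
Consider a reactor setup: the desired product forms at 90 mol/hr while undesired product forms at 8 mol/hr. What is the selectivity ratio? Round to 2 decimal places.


S = desired product rate / undesired product rate
S = 90 / 8
S = 11.25


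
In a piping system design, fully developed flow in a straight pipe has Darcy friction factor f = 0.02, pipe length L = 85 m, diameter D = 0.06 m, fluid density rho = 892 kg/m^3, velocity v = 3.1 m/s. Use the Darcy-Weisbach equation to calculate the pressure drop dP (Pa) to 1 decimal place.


dP = f * (L/D) * (rho*v^2/2)
dP = 0.02 * (85/0.06) * (892*3.1^2/2)
L/D = 1416.66666667
rho*v^2/2 = 892*9.61/2 = 4286.06
dP = 0.02 * 1416.66666667 * 4286.06
dP = 121438.4 Pa


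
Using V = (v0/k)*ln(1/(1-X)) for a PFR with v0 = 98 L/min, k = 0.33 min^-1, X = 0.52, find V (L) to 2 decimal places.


V = (v0/k) * ln(1/(1-X))
V = (98/0.33) * ln(1/(1-0.52))
V = 296.969697 * ln(2.083333)
V = 296.969697 * 0.733969
V = 217.97 L


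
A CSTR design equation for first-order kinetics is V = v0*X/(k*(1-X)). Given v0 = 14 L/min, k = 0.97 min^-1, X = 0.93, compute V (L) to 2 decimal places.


V = v0 * X / (k * (1 - X))
V = 14 * 0.93 / (0.97 * (1 - 0.93))
V = 13.02 / (0.97 * 0.07)
V = 13.02 / 0.0679
V = 191.75 L


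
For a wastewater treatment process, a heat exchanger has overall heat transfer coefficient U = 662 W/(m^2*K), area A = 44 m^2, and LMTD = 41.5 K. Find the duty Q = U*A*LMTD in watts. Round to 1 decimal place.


Q = U * A * LMTD
Q = 662 * 44 * 41.5
Q = 1208812.0 W


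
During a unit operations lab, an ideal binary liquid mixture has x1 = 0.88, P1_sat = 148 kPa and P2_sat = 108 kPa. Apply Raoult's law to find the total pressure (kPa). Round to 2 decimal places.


P = x1*P1_sat + x2*P2_sat
x2 = 1 - x1 = 1 - 0.88 = 0.12
P = 0.88*148 + 0.12*108
P = 130.24 + 12.96
P = 143.20 kPa


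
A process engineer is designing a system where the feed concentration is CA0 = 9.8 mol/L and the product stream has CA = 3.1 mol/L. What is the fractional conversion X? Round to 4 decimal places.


X = (CA0 - CA) / CA0
X = (9.8 - 3.1) / 9.8
X = 6.7 / 9.8
X = 0.6837


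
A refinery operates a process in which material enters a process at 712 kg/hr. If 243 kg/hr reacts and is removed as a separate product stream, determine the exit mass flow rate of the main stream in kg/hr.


Steady-state mass balance on the main outlet: F_out = F_in - F_removed
F_out = 712 - 243
F_out = 469 kg/hr


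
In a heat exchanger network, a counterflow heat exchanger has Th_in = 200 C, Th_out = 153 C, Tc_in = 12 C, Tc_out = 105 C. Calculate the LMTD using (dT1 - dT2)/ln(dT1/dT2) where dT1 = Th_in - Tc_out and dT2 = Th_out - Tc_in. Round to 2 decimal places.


dT1 = Th_in - Tc_out = 200 - 105 = 95
dT2 = Th_out - Tc_in = 153 - 12 = 141
LMTD = (dT1 - dT2) / ln(dT1/dT2)
LMTD = (95 - 141) / ln(95/141)
LMTD = 116.49 K


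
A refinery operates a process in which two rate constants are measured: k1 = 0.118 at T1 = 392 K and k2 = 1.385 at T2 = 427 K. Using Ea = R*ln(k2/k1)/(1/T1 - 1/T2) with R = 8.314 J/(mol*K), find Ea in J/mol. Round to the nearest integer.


Ea = R * ln(k2/k1) / (1/T1 - 1/T2)
ln(k2/k1) = ln(1.385/0.118) = 2.4627708
1/T1 - 1/T2 = 1/392 - 1/427 = 0.000209100033
Ea = 8.314 * 2.4627708 / 0.000209100033
Ea = 97922 J/mol


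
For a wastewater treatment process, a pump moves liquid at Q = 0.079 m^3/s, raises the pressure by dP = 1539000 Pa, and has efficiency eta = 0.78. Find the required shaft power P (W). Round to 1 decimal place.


P = Q * dP / eta
P = 0.079 * 1539000 / 0.78
P = 121581.0 / 0.78
P = 155873.1 W


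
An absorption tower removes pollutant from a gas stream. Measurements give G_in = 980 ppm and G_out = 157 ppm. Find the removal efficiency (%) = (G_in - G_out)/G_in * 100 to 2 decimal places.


Efficiency = (G_in - G_out) / G_in * 100%
Efficiency = (980 - 157) / 980 * 100
Efficiency = 823 / 980 * 100
Efficiency = 83.98%


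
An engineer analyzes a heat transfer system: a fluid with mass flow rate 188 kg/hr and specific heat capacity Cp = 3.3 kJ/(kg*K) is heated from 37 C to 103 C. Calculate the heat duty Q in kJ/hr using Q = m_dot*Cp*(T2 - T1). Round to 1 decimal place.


Q = m_dot * Cp * (T2 - T1)
Q = 188 * 3.3 * (103 - 37)
Q = 188 * 3.3 * 66
Q = 40946.4 kJ/hr


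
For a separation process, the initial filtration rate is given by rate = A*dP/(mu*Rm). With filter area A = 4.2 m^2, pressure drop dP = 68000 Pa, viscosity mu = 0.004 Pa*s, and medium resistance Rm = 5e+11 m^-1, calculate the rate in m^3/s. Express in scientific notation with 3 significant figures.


rate = A * dP / (mu * Rm)
rate = 4.2 * 68000 / (0.004 * 5e+11)
rate = 285600.0 / 2.000e+09
rate = 1.43e-04 m^3/s


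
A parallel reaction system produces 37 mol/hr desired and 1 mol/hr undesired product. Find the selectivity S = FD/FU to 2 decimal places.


S = desired product rate / undesired product rate
S = 37 / 1
S = 37.00


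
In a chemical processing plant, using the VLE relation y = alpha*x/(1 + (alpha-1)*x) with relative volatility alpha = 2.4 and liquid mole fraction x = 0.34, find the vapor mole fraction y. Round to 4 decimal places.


y = alpha*x / (1 + (alpha-1)*x)
y = 2.4*0.34 / (1 + (2.4-1)*0.34)
y = 0.816 / (1 + 0.476)
y = 0.816 / 1.476
y = 0.5528


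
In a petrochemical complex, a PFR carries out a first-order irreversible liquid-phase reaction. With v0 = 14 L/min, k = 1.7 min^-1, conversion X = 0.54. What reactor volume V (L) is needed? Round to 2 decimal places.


V = (v0/k) * ln(1/(1-X))
V = (14/1.7) * ln(1/(1-0.54))
V = 8.235294 * ln(2.173913)
V = 8.235294 * 0.776529
V = 6.39 L


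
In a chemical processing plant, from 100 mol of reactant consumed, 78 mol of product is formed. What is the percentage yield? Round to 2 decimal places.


Yield = (moles product / moles consumed) * 100%
Yield = (78 / 100) * 100
Yield = 0.78 * 100
Yield = 78.00%


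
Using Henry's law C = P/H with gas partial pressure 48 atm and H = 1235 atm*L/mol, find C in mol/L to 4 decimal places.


C = P / H
C = 48 / 1235
C = 0.0389 mol/L


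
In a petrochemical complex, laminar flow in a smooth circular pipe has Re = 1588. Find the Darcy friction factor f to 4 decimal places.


f = 64 / Re
f = 64 / 1588
f = 0.0403


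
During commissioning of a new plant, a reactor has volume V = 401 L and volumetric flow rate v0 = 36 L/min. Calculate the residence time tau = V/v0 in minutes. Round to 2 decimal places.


tau = V / v0
tau = 401 / 36
tau = 11.14 min


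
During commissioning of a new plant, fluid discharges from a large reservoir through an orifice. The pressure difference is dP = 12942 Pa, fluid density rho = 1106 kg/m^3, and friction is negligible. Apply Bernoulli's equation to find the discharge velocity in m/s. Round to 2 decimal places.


v = sqrt(2*dP/rho)
v = sqrt(2*12942/1106)
v = sqrt(23.403255)
v = 4.84 m/s


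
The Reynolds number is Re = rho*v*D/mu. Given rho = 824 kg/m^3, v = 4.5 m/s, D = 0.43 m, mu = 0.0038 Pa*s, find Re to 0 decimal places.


Re = rho * v * D / mu
Re = 824 * 4.5 * 0.43 / 0.0038
Re = 1594.44 / 0.0038
Re = 419589


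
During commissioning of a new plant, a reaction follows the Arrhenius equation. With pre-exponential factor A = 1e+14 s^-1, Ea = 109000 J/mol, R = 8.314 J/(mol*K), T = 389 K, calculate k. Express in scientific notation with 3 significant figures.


k = A * exp(-Ea/(R*T))
k = 1e+14 * exp(-109000 / (8.314 * 389))
k = 1e+14 * exp(-33.702869)
k = 2.31e-01


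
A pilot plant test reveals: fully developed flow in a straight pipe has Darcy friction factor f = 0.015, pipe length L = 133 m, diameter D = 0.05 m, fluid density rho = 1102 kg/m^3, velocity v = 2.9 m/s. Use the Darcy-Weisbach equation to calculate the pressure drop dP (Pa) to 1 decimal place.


dP = f * (L/D) * (rho*v^2/2)
dP = 0.015 * (133/0.05) * (1102*2.9^2/2)
L/D = 2660.0
rho*v^2/2 = 1102*8.41/2 = 4633.91
dP = 0.015 * 2660.0 * 4633.91
dP = 184893.0 Pa


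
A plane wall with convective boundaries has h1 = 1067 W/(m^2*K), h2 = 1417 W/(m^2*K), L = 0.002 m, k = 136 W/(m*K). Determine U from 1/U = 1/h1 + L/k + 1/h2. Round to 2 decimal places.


1/U = 1/h1 + L/k + 1/h2
1/U = 1/1067 + 0.002/136 + 1/1417
1/U = 0.0009372071 + 1.47059e-05 + 0.0007057163
1/U = 0.0016576293
U = 603.27 W/(m^2*K)


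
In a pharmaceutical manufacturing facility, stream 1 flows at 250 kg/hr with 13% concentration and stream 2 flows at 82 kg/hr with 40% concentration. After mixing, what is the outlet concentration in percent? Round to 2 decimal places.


Mass balance on solute: F1*x1 + F2*x2 = F3*x3
F3 = F1 + F2 = 250 + 82 = 332 kg/hr
x3 = (F1*x1 + F2*x2)/F3
x3 = (250*0.13 + 82*0.4) / 332
x3 = 19.67%


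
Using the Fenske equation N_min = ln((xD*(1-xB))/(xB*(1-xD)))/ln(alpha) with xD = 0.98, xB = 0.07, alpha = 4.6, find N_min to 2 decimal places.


N_min = ln((xD*(1-xB))/(xB*(1-xD))) / ln(alpha)
Numerator inside ln: 0.9114 / 0.0014 = 651.0
ln(651.0) = 6.47851
ln(alpha) = ln(4.6) = 1.526056
N_min = 6.47851 / 1.526056 = 4.25


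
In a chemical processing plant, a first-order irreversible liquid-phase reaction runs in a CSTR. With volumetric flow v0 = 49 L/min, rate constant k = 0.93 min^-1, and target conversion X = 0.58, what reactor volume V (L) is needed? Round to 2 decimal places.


V = v0 * X / (k * (1 - X))
V = 49 * 0.58 / (0.93 * (1 - 0.58))
V = 28.42 / (0.93 * 0.42)
V = 28.42 / 0.3906
V = 72.76 L


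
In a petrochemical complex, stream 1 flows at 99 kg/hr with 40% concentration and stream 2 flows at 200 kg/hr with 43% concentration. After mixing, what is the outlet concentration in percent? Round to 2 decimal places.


Mass balance on solute: F1*x1 + F2*x2 = F3*x3
F3 = F1 + F2 = 99 + 200 = 299 kg/hr
x3 = (F1*x1 + F2*x2)/F3
x3 = (99*0.4 + 200*0.43) / 299
x3 = 42.01%


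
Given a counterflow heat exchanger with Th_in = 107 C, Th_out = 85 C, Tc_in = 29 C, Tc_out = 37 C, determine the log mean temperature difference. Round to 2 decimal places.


dT1 = Th_in - Tc_out = 107 - 37 = 70
dT2 = Th_out - Tc_in = 85 - 29 = 56
LMTD = (dT1 - dT2) / ln(dT1/dT2)
LMTD = (70 - 56) / ln(70/56)
LMTD = 62.74 K


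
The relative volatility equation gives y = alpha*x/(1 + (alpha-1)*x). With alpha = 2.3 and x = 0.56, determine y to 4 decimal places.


y = alpha*x / (1 + (alpha-1)*x)
y = 2.3*0.56 / (1 + (2.3-1)*0.56)
y = 1.288 / (1 + 0.728)
y = 1.288 / 1.728
y = 0.7454


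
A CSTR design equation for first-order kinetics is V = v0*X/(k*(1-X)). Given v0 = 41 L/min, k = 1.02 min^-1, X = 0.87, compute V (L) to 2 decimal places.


V = v0 * X / (k * (1 - X))
V = 41 * 0.87 / (1.02 * (1 - 0.87))
V = 35.67 / (1.02 * 0.13)
V = 35.67 / 0.1326
V = 269.00 L


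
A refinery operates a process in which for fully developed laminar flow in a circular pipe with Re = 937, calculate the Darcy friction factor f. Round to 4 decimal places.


f = 64 / Re
f = 64 / 937
f = 0.0683


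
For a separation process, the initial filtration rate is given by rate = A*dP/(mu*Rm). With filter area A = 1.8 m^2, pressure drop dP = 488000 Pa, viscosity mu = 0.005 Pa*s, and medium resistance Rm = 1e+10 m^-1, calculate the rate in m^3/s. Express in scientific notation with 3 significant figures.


rate = A * dP / (mu * Rm)
rate = 1.8 * 488000 / (0.005 * 1e+10)
rate = 878400.0 / 5.000e+07
rate = 1.76e-02 m^3/s


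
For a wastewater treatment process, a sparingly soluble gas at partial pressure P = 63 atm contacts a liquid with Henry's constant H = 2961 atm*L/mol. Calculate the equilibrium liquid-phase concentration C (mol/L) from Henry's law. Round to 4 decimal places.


C = P / H
C = 63 / 2961
C = 0.0213 mol/L


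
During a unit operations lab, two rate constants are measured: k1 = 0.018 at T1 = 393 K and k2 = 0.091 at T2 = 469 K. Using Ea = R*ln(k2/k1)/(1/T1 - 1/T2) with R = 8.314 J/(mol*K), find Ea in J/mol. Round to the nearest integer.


Ea = R * ln(k2/k1) / (1/T1 - 1/T2)
ln(k2/k1) = ln(0.091/0.018) = 1.6204877
1/T1 - 1/T2 = 1/393 - 1/469 = 0.0004123331
Ea = 8.314 * 1.6204877 / 0.0004123331
Ea = 32674 J/mol


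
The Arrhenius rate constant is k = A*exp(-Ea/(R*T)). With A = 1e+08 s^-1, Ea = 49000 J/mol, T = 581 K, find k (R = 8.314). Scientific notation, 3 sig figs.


k = A * exp(-Ea/(R*T))
k = 1e+08 * exp(-49000 / (8.314 * 581))
k = 1e+08 * exp(-10.144016)
k = 3.93e+03


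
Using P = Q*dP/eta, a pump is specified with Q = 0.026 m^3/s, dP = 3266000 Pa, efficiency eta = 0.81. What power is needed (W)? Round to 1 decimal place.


P = Q * dP / eta
P = 0.026 * 3266000 / 0.81
P = 84916.0 / 0.81
P = 104834.6 W


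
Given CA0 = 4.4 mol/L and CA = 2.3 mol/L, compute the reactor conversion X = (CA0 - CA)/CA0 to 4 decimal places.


X = (CA0 - CA) / CA0
X = (4.4 - 2.3) / 4.4
X = 2.1 / 4.4
X = 0.4773


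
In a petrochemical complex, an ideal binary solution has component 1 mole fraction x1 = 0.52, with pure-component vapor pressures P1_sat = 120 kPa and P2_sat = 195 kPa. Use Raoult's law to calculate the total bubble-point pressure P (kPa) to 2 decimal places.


P = x1*P1_sat + x2*P2_sat
x2 = 1 - x1 = 1 - 0.52 = 0.48
P = 0.52*120 + 0.48*195
P = 62.4 + 93.6
P = 156.00 kPa


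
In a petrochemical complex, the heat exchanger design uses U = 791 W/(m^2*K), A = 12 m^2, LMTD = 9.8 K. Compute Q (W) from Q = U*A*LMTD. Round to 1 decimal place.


Q = U * A * LMTD
Q = 791 * 12 * 9.8
Q = 93021.6 W


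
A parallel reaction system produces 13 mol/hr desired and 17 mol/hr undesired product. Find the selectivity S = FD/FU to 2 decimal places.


S = desired product rate / undesired product rate
S = 13 / 17
S = 0.76


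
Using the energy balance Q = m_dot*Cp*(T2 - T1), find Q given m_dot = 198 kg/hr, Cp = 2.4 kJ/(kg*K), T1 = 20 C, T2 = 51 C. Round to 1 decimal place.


Q = m_dot * Cp * (T2 - T1)
Q = 198 * 2.4 * (51 - 20)
Q = 198 * 2.4 * 31
Q = 14731.2 kJ/hr


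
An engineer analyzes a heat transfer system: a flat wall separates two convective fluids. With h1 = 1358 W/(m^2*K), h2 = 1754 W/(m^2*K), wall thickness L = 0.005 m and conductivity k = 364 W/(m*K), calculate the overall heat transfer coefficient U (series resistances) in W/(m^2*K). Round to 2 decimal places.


1/U = 1/h1 + L/k + 1/h2
1/U = 1/1358 + 0.005/364 + 1/1754
1/U = 0.000736377 + 1.37363e-05 + 0.0005701254
1/U = 0.0013202387
U = 757.44 W/(m^2*K)


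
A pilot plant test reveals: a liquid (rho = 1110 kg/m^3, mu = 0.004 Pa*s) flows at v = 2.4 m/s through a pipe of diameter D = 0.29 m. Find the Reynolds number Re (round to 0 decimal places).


Re = rho * v * D / mu
Re = 1110 * 2.4 * 0.29 / 0.004
Re = 772.56 / 0.004
Re = 193140


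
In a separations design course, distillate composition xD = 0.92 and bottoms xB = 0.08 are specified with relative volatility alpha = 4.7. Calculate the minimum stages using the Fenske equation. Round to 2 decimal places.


N_min = ln((xD*(1-xB))/(xB*(1-xD))) / ln(alpha)
Numerator inside ln: 0.8464 / 0.0064 = 132.25
ln(132.25) = 4.884694
ln(alpha) = ln(4.7) = 1.547563
N_min = 4.884694 / 1.547563 = 3.16


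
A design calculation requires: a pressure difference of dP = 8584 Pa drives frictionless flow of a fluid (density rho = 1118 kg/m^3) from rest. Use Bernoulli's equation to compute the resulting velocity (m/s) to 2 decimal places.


v = sqrt(2*dP/rho)
v = sqrt(2*8584/1118)
v = sqrt(15.355993)
v = 3.92 m/s


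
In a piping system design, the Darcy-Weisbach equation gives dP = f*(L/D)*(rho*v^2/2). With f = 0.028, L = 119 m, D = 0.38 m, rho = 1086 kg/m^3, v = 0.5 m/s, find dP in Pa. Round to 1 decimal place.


dP = f * (L/D) * (rho*v^2/2)
dP = 0.028 * (119/0.38) * (1086*0.5^2/2)
L/D = 313.15789474
rho*v^2/2 = 1086*0.25/2 = 135.75
dP = 0.028 * 313.15789474 * 135.75
dP = 1190.3 Pa


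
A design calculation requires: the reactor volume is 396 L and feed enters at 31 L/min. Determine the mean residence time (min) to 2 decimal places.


tau = V / v0
tau = 396 / 31
tau = 12.77 min


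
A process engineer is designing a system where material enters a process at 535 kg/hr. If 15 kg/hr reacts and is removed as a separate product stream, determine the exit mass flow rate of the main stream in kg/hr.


Steady-state mass balance on the main outlet: F_out = F_in - F_removed
F_out = 535 - 15
F_out = 520 kg/hr


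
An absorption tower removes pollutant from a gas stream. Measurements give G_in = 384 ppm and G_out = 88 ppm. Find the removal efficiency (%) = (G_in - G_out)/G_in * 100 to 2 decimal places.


Efficiency = (G_in - G_out) / G_in * 100%
Efficiency = (384 - 88) / 384 * 100
Efficiency = 296 / 384 * 100
Efficiency = 77.08%


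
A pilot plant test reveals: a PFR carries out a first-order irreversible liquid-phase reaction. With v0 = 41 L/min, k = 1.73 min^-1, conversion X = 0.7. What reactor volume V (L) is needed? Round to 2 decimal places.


V = (v0/k) * ln(1/(1-X))
V = (41/1.73) * ln(1/(1-0.7))
V = 23.699422 * ln(3.333333)
V = 23.699422 * 1.203973
V = 28.53 L


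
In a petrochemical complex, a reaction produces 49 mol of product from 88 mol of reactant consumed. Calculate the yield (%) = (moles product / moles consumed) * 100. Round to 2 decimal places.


Yield = (moles product / moles consumed) * 100%
Yield = (49 / 88) * 100
Yield = 0.5568 * 100
Yield = 55.68%


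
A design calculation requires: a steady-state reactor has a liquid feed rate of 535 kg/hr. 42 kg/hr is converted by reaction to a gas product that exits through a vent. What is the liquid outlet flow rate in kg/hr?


Steady-state mass balance on the main outlet: F_out = F_in - F_removed
F_out = 535 - 42
F_out = 493 kg/hr


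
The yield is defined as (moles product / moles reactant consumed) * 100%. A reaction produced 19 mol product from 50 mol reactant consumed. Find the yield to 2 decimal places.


Yield = (moles product / moles consumed) * 100%
Yield = (19 / 50) * 100
Yield = 0.38 * 100
Yield = 38.00%


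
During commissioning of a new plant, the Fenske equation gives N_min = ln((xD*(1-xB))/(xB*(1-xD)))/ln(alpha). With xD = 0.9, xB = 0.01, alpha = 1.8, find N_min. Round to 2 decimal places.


N_min = ln((xD*(1-xB))/(xB*(1-xD))) / ln(alpha)
Numerator inside ln: 0.891 / 0.001 = 891.0
ln(891.0) = 6.792344
ln(alpha) = ln(1.8) = 0.587787
N_min = 6.792344 / 0.587787 = 11.56


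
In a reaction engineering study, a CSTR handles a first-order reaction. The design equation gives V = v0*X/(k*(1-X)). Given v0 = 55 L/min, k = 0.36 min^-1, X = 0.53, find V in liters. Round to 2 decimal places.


V = v0 * X / (k * (1 - X))
V = 55 * 0.53 / (0.36 * (1 - 0.53))
V = 29.15 / (0.36 * 0.47)
V = 29.15 / 0.1692
V = 172.28 L


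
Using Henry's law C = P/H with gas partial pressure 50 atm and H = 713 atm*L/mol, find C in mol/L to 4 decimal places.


C = P / H
C = 50 / 713
C = 0.0701 mol/L


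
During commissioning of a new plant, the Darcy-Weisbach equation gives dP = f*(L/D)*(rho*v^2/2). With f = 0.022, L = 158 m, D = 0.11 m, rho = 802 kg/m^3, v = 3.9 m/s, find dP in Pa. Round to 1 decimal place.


dP = f * (L/D) * (rho*v^2/2)
dP = 0.022 * (158/0.11) * (802*3.9^2/2)
L/D = 1436.36363636
rho*v^2/2 = 802*15.21/2 = 6099.21
dP = 0.022 * 1436.36363636 * 6099.21
dP = 192735.0 Pa


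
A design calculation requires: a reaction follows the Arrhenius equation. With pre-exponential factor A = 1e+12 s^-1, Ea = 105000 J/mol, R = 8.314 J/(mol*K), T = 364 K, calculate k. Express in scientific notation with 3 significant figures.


k = A * exp(-Ea/(R*T))
k = 1e+12 * exp(-105000 / (8.314 * 364))
k = 1e+12 * exp(-34.695879)
k = 8.55e-04


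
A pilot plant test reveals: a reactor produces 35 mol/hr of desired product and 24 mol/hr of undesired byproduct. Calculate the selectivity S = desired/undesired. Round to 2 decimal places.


S = desired product rate / undesired product rate
S = 35 / 24
S = 1.46


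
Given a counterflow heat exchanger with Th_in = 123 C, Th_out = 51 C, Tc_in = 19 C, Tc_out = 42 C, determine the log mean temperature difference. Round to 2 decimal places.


dT1 = Th_in - Tc_out = 123 - 42 = 81
dT2 = Th_out - Tc_in = 51 - 19 = 32
LMTD = (dT1 - dT2) / ln(dT1/dT2)
LMTD = (81 - 32) / ln(81/32)
LMTD = 52.76 K


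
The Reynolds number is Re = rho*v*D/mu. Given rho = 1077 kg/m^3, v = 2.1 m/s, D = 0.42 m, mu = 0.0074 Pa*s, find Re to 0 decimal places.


Re = rho * v * D / mu
Re = 1077 * 2.1 * 0.42 / 0.0074
Re = 949.914 / 0.0074
Re = 128367


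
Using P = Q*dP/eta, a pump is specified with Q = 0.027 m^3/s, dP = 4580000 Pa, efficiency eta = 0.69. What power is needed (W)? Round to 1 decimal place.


P = Q * dP / eta
P = 0.027 * 4580000 / 0.69
P = 123660.0 / 0.69
P = 179217.4 W


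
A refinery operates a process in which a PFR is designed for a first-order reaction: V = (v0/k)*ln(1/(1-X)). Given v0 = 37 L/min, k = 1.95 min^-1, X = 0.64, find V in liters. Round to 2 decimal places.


V = (v0/k) * ln(1/(1-X))
V = (37/1.95) * ln(1/(1-0.64))
V = 18.974359 * ln(2.777778)
V = 18.974359 * 1.021651
V = 19.39 L


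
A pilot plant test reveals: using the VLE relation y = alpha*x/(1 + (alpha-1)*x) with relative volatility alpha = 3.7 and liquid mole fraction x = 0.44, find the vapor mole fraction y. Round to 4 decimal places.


y = alpha*x / (1 + (alpha-1)*x)
y = 3.7*0.44 / (1 + (3.7-1)*0.44)
y = 1.628 / (1 + 1.188)
y = 1.628 / 2.188
y = 0.7441


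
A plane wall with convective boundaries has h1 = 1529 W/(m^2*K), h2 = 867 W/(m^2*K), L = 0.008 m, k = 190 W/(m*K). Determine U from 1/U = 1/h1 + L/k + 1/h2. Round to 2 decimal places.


1/U = 1/h1 + L/k + 1/h2
1/U = 1/1529 + 0.008/190 + 1/867
1/U = 0.0006540222 + 4.21053e-05 + 0.0011534025
1/U = 0.00184953
U = 540.68 W/(m^2*K)


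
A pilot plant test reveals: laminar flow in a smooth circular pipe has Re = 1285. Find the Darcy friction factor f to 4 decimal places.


f = 64 / Re
f = 64 / 1285
f = 0.0498


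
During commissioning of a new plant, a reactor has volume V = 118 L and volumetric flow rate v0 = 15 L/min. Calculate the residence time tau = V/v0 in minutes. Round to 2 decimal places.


tau = V / v0
tau = 118 / 15
tau = 7.87 min


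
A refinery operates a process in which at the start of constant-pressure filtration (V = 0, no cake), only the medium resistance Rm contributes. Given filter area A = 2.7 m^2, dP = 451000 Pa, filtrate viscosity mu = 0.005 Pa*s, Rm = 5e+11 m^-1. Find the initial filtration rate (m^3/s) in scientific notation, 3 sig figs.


rate = A * dP / (mu * Rm)
rate = 2.7 * 451000 / (0.005 * 5e+11)
rate = 1217700.0 / 2.500e+09
rate = 4.87e-04 m^3/s


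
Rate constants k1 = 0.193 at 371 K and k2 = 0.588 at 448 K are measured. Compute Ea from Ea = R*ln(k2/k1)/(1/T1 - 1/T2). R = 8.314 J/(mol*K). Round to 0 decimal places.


Ea = R * ln(k2/k1) / (1/T1 - 1/T2)
ln(k2/k1) = ln(0.588/0.193) = 1.1140368
1/T1 - 1/T2 = 1/371 - 1/448 = 0.000463274933
Ea = 8.314 * 1.1140368 / 0.000463274933
Ea = 19993 J/mol


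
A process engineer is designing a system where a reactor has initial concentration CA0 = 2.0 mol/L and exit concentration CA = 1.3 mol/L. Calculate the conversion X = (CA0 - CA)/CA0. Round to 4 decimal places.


X = (CA0 - CA) / CA0
X = (2.0 - 1.3) / 2.0
X = 0.7 / 2.0
X = 0.3500


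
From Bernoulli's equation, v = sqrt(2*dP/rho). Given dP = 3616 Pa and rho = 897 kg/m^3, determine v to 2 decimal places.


v = sqrt(2*dP/rho)
v = sqrt(2*3616/897)
v = sqrt(8.06243)
v = 2.84 m/s


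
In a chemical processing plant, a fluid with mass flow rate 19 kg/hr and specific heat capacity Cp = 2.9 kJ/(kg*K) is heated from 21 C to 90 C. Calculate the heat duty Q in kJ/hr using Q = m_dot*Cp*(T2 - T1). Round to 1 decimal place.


Q = m_dot * Cp * (T2 - T1)
Q = 19 * 2.9 * (90 - 21)
Q = 19 * 2.9 * 69
Q = 3801.9 kJ/hr


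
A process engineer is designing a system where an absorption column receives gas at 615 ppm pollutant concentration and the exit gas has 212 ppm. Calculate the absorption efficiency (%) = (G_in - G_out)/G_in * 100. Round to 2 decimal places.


Efficiency = (G_in - G_out) / G_in * 100%
Efficiency = (615 - 212) / 615 * 100
Efficiency = 403 / 615 * 100
Efficiency = 65.53%


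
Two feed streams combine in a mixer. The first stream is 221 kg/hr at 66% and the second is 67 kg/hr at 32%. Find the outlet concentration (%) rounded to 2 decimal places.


Mass balance on solute: F1*x1 + F2*x2 = F3*x3
F3 = F1 + F2 = 221 + 67 = 288 kg/hr
x3 = (F1*x1 + F2*x2)/F3
x3 = (221*0.66 + 67*0.32) / 288
x3 = 58.09%


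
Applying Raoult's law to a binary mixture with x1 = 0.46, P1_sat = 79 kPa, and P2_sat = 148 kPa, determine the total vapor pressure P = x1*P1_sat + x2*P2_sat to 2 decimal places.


P = x1*P1_sat + x2*P2_sat
x2 = 1 - x1 = 1 - 0.46 = 0.54
P = 0.46*79 + 0.54*148
P = 36.34 + 79.92
P = 116.26 kPa


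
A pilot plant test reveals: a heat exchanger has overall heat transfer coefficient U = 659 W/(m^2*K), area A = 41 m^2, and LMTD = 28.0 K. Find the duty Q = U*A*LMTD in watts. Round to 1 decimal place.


Q = U * A * LMTD
Q = 659 * 41 * 28.0
Q = 756532.0 W


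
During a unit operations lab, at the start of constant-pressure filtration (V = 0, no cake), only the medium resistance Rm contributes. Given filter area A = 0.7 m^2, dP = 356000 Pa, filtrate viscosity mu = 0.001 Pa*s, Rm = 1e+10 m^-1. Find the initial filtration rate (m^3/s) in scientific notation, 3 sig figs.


rate = A * dP / (mu * Rm)
rate = 0.7 * 356000 / (0.001 * 1e+10)
rate = 249200.0 / 1.000e+07
rate = 2.49e-02 m^3/s


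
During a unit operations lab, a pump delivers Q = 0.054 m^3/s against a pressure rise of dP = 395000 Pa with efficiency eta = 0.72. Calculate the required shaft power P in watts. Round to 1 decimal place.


P = Q * dP / eta
P = 0.054 * 395000 / 0.72
P = 21330.0 / 0.72
P = 29625.0 W


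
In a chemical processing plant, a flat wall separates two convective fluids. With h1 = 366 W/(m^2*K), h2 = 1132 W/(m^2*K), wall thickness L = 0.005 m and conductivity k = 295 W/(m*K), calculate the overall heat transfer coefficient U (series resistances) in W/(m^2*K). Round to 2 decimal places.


1/U = 1/h1 + L/k + 1/h2
1/U = 1/366 + 0.005/295 + 1/1132
1/U = 0.0027322404 + 1.69492e-05 + 0.0008833922
1/U = 0.0036325818
U = 275.29 W/(m^2*K)


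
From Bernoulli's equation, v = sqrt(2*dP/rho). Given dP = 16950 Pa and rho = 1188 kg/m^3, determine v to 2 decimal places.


v = sqrt(2*dP/rho)
v = sqrt(2*16950/1188)
v = sqrt(28.535354)
v = 5.34 m/s


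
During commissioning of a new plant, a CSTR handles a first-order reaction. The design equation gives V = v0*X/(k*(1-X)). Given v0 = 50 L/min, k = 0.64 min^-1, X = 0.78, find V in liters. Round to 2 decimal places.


V = v0 * X / (k * (1 - X))
V = 50 * 0.78 / (0.64 * (1 - 0.78))
V = 39.0 / (0.64 * 0.22)
V = 39.0 / 0.1408
V = 276.99 L


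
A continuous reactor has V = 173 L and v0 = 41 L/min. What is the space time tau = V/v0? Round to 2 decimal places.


tau = V / v0
tau = 173 / 41
tau = 4.22 min


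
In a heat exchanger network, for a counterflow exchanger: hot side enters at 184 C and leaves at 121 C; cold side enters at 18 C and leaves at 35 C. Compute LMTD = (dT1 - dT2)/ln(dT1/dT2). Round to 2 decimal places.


dT1 = Th_in - Tc_out = 184 - 35 = 149
dT2 = Th_out - Tc_in = 121 - 18 = 103
LMTD = (dT1 - dT2) / ln(dT1/dT2)
LMTD = (149 - 103) / ln(149/103)
LMTD = 124.59 K


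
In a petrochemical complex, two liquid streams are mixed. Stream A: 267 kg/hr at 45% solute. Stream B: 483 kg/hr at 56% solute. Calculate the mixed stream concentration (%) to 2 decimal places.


Mass balance on solute: F1*x1 + F2*x2 = F3*x3
F3 = F1 + F2 = 267 + 483 = 750 kg/hr
x3 = (F1*x1 + F2*x2)/F3
x3 = (267*0.45 + 483*0.56) / 750
x3 = 52.08%


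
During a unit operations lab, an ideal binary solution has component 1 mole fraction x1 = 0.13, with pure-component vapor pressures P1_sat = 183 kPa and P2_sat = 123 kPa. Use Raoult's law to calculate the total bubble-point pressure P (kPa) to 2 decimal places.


P = x1*P1_sat + x2*P2_sat
x2 = 1 - x1 = 1 - 0.13 = 0.87
P = 0.13*183 + 0.87*123
P = 23.79 + 107.01
P = 130.80 kPa


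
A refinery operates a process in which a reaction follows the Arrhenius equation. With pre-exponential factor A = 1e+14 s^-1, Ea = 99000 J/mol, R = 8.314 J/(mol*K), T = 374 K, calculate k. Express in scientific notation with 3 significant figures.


k = A * exp(-Ea/(R*T))
k = 1e+14 * exp(-99000 / (8.314 * 374))
k = 1e+14 * exp(-31.838571)
k = 1.49e+00


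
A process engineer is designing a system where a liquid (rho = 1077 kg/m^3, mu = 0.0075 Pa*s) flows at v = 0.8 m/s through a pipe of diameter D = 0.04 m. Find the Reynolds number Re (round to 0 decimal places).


Re = rho * v * D / mu
Re = 1077 * 0.8 * 0.04 / 0.0075
Re = 34.464 / 0.0075
Re = 4595


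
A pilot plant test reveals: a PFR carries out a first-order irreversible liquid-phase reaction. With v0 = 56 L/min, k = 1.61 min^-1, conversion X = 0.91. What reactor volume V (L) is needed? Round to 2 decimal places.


V = (v0/k) * ln(1/(1-X))
V = (56/1.61) * ln(1/(1-0.91))
V = 34.782609 * ln(11.111111)
V = 34.782609 * 2.407946
V = 83.75 L


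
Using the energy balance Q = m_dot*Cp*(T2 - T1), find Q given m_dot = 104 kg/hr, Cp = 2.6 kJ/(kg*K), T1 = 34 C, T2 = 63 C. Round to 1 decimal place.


Q = m_dot * Cp * (T2 - T1)
Q = 104 * 2.6 * (63 - 34)
Q = 104 * 2.6 * 29
Q = 7841.6 kJ/hr


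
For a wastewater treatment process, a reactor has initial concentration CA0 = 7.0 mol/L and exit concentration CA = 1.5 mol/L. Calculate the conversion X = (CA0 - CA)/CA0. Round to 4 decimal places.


X = (CA0 - CA) / CA0
X = (7.0 - 1.5) / 7.0
X = 5.5 / 7.0
X = 0.7857


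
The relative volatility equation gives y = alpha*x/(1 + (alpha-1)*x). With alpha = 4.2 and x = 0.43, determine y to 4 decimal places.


y = alpha*x / (1 + (alpha-1)*x)
y = 4.2*0.43 / (1 + (4.2-1)*0.43)
y = 1.806 / (1 + 1.376)
y = 1.806 / 2.376
y = 0.7601


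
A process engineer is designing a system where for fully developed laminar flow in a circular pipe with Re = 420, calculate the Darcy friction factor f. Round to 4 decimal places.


f = 64 / Re
f = 64 / 420
f = 0.1524


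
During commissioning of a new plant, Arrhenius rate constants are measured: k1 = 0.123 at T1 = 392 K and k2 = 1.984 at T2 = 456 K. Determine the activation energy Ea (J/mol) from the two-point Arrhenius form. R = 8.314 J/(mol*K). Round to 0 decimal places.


Ea = R * ln(k2/k1) / (1/T1 - 1/T2)
ln(k2/k1) = ln(1.984/0.123) = 2.7806859
1/T1 - 1/T2 = 1/392 - 1/456 = 0.000358037952
Ea = 8.314 * 2.7806859 / 0.000358037952
Ea = 64570 J/mol


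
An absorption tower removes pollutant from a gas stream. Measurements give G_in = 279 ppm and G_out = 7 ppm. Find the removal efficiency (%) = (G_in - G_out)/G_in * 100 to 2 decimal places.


Efficiency = (G_in - G_out) / G_in * 100%
Efficiency = (279 - 7) / 279 * 100
Efficiency = 272 / 279 * 100
Efficiency = 97.49%


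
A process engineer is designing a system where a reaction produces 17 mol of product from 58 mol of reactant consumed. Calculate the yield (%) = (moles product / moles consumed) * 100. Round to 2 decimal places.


Yield = (moles product / moles consumed) * 100%
Yield = (17 / 58) * 100
Yield = 0.2931 * 100
Yield = 29.31%


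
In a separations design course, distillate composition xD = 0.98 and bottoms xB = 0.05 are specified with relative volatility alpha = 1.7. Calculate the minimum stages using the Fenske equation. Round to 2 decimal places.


N_min = ln((xD*(1-xB))/(xB*(1-xD))) / ln(alpha)
Numerator inside ln: 0.931 / 0.001 = 931.0
ln(931.0) = 6.836259
ln(alpha) = ln(1.7) = 0.530628
N_min = 6.836259 / 0.530628 = 12.88


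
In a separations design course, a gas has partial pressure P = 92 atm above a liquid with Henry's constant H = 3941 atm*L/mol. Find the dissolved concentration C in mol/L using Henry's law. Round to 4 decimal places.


C = P / H
C = 92 / 3941
C = 0.0233 mol/L


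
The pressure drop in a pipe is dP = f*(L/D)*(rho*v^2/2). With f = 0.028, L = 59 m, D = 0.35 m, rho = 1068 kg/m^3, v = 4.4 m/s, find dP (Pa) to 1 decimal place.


dP = f * (L/D) * (rho*v^2/2)
dP = 0.028 * (59/0.35) * (1068*4.4^2/2)
L/D = 168.57142857
rho*v^2/2 = 1068*19.36/2 = 10338.24
dP = 0.028 * 168.57142857 * 10338.24
dP = 48796.5 Pa


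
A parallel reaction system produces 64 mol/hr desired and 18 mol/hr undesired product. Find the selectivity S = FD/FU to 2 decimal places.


S = desired product rate / undesired product rate
S = 64 / 18
S = 3.56


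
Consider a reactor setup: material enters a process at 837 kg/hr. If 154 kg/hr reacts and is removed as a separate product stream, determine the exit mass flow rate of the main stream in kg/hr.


Steady-state mass balance on the main outlet: F_out = F_in - F_removed
F_out = 837 - 154
F_out = 683 kg/hr


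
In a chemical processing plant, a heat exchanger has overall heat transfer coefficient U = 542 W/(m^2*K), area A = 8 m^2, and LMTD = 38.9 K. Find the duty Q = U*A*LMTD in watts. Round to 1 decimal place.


Q = U * A * LMTD
Q = 542 * 8 * 38.9
Q = 168670.4 W


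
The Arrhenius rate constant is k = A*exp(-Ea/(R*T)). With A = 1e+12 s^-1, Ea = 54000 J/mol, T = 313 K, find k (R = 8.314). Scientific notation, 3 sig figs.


k = A * exp(-Ea/(R*T))
k = 1e+12 * exp(-54000 / (8.314 * 313))
k = 1e+12 * exp(-20.751018)
k = 9.73e+02


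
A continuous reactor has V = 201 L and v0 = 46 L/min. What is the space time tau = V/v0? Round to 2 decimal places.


tau = V / v0
tau = 201 / 46
tau = 4.37 min


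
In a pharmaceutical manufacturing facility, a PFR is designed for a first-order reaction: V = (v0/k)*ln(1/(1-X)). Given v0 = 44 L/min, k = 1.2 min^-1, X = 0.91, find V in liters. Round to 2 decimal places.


V = (v0/k) * ln(1/(1-X))
V = (44/1.2) * ln(1/(1-0.91))
V = 36.666667 * ln(11.111111)
V = 36.666667 * 2.407946
V = 88.29 L


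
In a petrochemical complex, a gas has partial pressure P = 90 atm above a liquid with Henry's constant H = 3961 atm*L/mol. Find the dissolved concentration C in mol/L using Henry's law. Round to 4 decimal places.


C = P / H
C = 90 / 3961
C = 0.0227 mol/L


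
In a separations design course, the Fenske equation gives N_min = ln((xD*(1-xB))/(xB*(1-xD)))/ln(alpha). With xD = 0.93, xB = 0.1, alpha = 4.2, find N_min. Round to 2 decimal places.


N_min = ln((xD*(1-xB))/(xB*(1-xD))) / ln(alpha)
Numerator inside ln: 0.837 / 0.007 = 119.571429
ln(119.571429) = 4.783914
ln(alpha) = ln(4.2) = 1.435085
N_min = 4.783914 / 1.435085 = 3.33
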